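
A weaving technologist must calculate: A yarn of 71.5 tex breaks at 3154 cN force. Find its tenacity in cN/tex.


Formula: Tenacity = Breaking force / Linear density
Tenacity = 3154 cN / 71.5 tex
Tenacity = 44.11 cN/tex

44.11 cN/tex


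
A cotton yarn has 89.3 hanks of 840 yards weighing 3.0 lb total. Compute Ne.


Formula: Ne = hanks / mass_lb
Substituting: Ne = 89.3 / 3.0
Ne = 29.8

29.8 Ne


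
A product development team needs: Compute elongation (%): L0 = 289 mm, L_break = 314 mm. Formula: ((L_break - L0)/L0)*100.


Formula: Elongation (%) = ((L_break - L0) / L0) * 100
Step 1: Extension = 314 - 289 = 25 mm
Step 2: Elongation = (25 / 289) * 100
Step 3: Elongation = 0.086505 * 100 = 8.6505% ≈ 8.7%

8.7%


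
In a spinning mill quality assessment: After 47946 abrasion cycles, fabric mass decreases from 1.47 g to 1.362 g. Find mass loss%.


Formula: Mass loss% = ((m_before - m_after) / m_before) * 100
Step 1: Mass loss = 1.47 - 1.362 = 0.108 g
Step 2: Ratio = 0.108 / 1.47 = 0.0734694
Step 3: Mass loss% = 0.0734694 * 100 = 7.34694% ≈ 7.35%

7.35%


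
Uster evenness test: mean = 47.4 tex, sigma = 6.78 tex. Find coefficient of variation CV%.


Formula: CV% = (standard deviation / mean) * 100
Step 1: Ratio = 6.78 / 47.4 = 0.143038
Step 2: CV% = 0.143038 * 100 = 14.3038% ≈ 14.3%

14.3%


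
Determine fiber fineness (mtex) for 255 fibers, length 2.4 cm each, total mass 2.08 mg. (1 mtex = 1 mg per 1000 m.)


Formula: fineness (mtex) = mass (mg) / total length (km) = (mass_mg / total_length_m) * 1000
Step 1: Convert fiber length: 2.4 cm = 0.024 m
Step 2: Total fiber length = 255 * 0.024 = 6.12 m
Step 3: Linear density = 2.08 mg / 6.12 m = 0.3399 mg/m
Step 4: fineness = 0.3399 * 1000 = 339.9 mtex

339.9 mtex


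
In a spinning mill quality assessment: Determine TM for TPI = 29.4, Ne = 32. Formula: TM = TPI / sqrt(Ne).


Formula: TM = TPI / sqrt(Ne)
Step 1: sqrt(Ne) = sqrt(32) = 5.6569
Step 2: TM = 29.4 / 5.6569 = 5.20

5.20 TM


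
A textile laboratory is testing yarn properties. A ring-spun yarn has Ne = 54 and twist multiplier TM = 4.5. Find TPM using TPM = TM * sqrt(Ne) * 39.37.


Formula: TPM = TM * sqrt(Ne) * 39.37
Step 1: sqrt(Ne) = sqrt(54) = 7.3485
Step 2: TM * sqrt(Ne) = 4.5 * 7.3485 = 33.0683
Step 3: TPM = 33.0683 * 39.37 = 1302 twists/m

1302 twists/m


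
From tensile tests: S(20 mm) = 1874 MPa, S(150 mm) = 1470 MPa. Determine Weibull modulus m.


Formula: m = ln(L1/L2) / ln(S2/S1)
Step 1: ln(L1/L2) = ln(20/150) = -2.01490
Step 2: S2/S1 = 1470/1874 = 0.78442
Step 3: ln(S2/S1) = ln(0.78442) = -0.24281
Step 4: m = -2.01490 / -0.24281 = 8.30

8.30 (Weibull m)


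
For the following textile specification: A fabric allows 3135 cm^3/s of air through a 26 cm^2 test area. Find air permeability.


Formula: Air Permeability = Airflow / Test Area
AP = 3135 cm^3/s / 26 cm^2
AP = 120.6 cm^3/s/cm^2

120.6 cm^3/s/cm^2


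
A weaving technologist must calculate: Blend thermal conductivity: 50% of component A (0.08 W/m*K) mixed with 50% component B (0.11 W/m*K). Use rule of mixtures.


Formula: Blend property = (fraction_A * property_A) + (fraction_B * property_B)
Step 1: Contribution A = 50/100 * 0.08 W/m*K = 0.04 W/m*K
Step 2: Contribution B = 50/100 * 0.11 W/m*K = 0.055 W/m*K
Step 3: Blend thermal conductivity = 0.04 + 0.055 = 0.095 W/m*K

0.095 W/m*K


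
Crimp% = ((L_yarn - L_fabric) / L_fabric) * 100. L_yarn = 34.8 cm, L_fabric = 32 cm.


Formula: Crimp% = ((L_yarn - L_fabric) / L_fabric) * 100
Step 1: Extension = 34.8 - 32 = 2.8 cm
Step 2: Crimp% = (2.8 / 32) * 100
Step 3: Crimp% = 0.0875 * 100 = 8.75% ≈ 8.8%

8.8%


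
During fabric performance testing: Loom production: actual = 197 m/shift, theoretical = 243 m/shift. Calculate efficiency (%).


Formula: Efficiency% = (Actual output / Theoretical output) * 100
Efficiency% = (197 / 243) * 100
Efficiency% = 0.8107 * 100 = 81.07% ≈ 81.1%

81.1%


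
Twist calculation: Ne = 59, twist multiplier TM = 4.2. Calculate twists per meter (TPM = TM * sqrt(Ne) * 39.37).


Formula: TPM = TM * sqrt(Ne) * 39.37
Step 1: sqrt(Ne) = sqrt(59) = 7.6811
Step 2: TM * sqrt(Ne) = 4.2 * 7.6811 = 32.2606
Step 3: TPM = 32.2606 * 39.37 = 1270 twists/m

1270 twists/m


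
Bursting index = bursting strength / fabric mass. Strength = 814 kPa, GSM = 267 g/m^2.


Formula: Bursting Index = Bursting Strength / Fabric GSM
BI = 814 kPa / 267 g/m^2
BI = 3.049 kPa/(g/m^2)

3.049 kPa/(g/m^2)


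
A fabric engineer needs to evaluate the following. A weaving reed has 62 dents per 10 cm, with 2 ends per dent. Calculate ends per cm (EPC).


Formula: EPC = (dents per 10 cm * ends per dent) / 10
Step 1: Total ends per 10 cm = 62 * 2 = 124
Step 2: EPC = 124 / 10 = 12.4 ends/cm

12.4 ends/cm


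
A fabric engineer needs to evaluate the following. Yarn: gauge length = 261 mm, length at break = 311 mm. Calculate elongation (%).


Formula: Elongation (%) = ((L_break - L0) / L0) * 100
Step 1: Extension = 311 - 261 = 50 mm
Step 2: Elongation = (50 / 261) * 100
Step 3: Elongation = 0.191571 * 100 = 19.1571% ≈ 19.2%

19.2%


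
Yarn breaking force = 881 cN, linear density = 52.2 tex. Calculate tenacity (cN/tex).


Formula: Tenacity = Breaking force / Linear density
Tenacity = 881 cN / 52.2 tex
Tenacity = 16.88 cN/tex

16.88 cN/tex


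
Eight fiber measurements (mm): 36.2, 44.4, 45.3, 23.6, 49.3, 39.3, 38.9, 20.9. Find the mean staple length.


Formula: Mean = sum of lengths / count
Sum = 36.2 + 44.4 + 45.3 + 23.6 + 49.3 + 39.3 + 38.9 + 20.9
Sum = 297.9 mm
Mean = 297.9 / 8 = 37.24 mm

37.24 mm


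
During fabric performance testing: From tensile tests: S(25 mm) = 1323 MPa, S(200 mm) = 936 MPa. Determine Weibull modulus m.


Formula: m = ln(L1/L2) / ln(S2/S1)
Step 1: ln(L1/L2) = ln(25/200) = -2.07944
Step 2: S2/S1 = 936/1323 = 0.70748
Step 3: ln(S2/S1) = ln(0.70748) = -0.34605
Step 4: m = -2.07944 / -0.34605 = 6.01

6.01 (Weibull m)


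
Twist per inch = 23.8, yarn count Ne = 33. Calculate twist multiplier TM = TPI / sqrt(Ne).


Formula: TM = TPI / sqrt(Ne)
Step 1: sqrt(Ne) = sqrt(33) = 5.7446
Step 2: TM = 23.8 / 5.7446 = 4.14

4.14 TM


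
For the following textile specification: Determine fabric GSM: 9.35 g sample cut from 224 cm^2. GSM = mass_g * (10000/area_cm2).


Formula: GSM = mass_g / area_m2
Step 1: Convert area: 224 cm^2 = 224 / 10000 = 0.0224 m^2
Step 2: GSM = 9.35 g / 0.0224 m^2 = 417.4 g/m^2

417.4 g/m^2


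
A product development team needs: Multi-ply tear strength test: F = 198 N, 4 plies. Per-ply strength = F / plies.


Formula: Per-ply strength = Total force / Number of plies
Per-ply = 198 N / 4
Per-ply = 49.5 N

49.5 N


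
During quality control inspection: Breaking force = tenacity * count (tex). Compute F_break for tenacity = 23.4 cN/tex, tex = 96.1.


Formula: Breaking force = Tenacity * Linear density
F = 23.4 cN/tex * 96.1 tex
F = 2248.74 cN

2248.74 cN


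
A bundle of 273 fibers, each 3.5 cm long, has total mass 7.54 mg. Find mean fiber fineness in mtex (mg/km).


Formula: fineness (mtex) = mass (mg) / total length (km) = (mass_mg / total_length_m) * 1000
Step 1: Convert fiber length: 3.5 cm = 0.035 m
Step 2: Total fiber length = 273 * 0.035 = 9.555 m
Step 3: Linear density = 7.54 mg / 9.555 m = 0.7891 mg/m
Step 4: fineness = 0.7891 * 1000 = 789.1 mtex

789.1 mtex


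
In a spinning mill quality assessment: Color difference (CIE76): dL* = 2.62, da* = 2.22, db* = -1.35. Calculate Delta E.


Formula: Delta E = sqrt(dL*^2 + da*^2 + db*^2)
Step 1: dL*^2 = 2.62^2 = 6.8644
Step 2: da*^2 = 2.22^2 = 4.9284
Step 3: db*^2 = (-1.35)^2 = 1.8225
Step 4: Sum = 6.8644 + 4.9284 + 1.8225 = 13.6153
Step 5: Delta E = sqrt(13.6153) = 3.69

3.69 Delta E


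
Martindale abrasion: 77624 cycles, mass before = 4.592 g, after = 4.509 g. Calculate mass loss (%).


Formula: Mass loss% = ((m_before - m_after) / m_before) * 100
Step 1: Mass loss = 4.592 - 4.509 = 0.083 g
Step 2: Ratio = 0.083 / 4.592 = 0.0180749
Step 3: Mass loss% = 0.0180749 * 100 = 1.80749% ≈ 1.81%

1.81%


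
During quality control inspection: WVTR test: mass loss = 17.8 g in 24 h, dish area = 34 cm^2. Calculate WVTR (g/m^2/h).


Formula: WVTR = mass_loss / (area * time)
Step 1: Convert area: 34 cm^2 = 0.0034 m^2
Step 2: WVTR = 17.8 g / (0.0034 m^2 * 24 h)
Step 3: WVTR = 17.8 / 0.0816 = 218.1 g/m^2/h

218.1 g/m^2/h


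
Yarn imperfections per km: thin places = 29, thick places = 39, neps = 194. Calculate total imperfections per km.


Formula: Total = thin places + thick places + neps
Total = 29 + 39 + 194
Total = 262 imperfections/km

262 imperfections/km


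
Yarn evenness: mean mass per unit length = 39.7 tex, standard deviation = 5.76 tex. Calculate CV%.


Formula: CV% = (standard deviation / mean) * 100
Step 1: Ratio = 5.76 / 39.7 = 0.145088
Step 2: CV% = 0.145088 * 100 = 14.5088% ≈ 14.5%

14.5%


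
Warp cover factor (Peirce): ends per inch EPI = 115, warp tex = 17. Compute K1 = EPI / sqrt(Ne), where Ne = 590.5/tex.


Formula: K1 = EPI / sqrt(Ne), with Ne = 590.5 / tex_warp
Step 1: Ne = 590.5 / 17 = 34.735
Step 2: sqrt(Ne) = sqrt(34.735) = 5.8936
Step 3: K1 = 115 / 5.8936 = 19.5

19.5


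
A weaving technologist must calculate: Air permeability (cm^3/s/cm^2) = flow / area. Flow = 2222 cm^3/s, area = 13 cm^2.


Formula: Air Permeability = Airflow / Test Area
AP = 2222 cm^3/s / 13 cm^2
AP = 170.9 cm^3/s/cm^2

170.9 cm^3/s/cm^2


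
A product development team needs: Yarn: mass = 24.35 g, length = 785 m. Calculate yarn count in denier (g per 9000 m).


Formula: den = (mass_g / length_m) * 9000
Substituting: den = (24.35 / 785) * 9000
Intermediate: 24.35 / 785 = 0.03101911 g/m
den = 0.03101911 * 9000 = 279.2 denier

279.2 denier


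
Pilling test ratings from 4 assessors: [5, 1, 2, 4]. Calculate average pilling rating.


Formula: Mean = sum / count
Sum = 5 + 1 + 2 + 4 = 12
Mean = 12 / 4 = 3.0

3.0


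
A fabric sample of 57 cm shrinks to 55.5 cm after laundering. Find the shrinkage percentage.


Formula: Shrinkage% = ((L_before - L_after) / L_before) * 100
Step 1: Shrinkage = 57 - 55.5 = 1.5 cm
Step 2: Shrinkage% = (1.5 / 57) * 100
Step 3: Shrinkage% = 0.026316 * 100 = 2.6316% ≈ 2.6%

2.6%


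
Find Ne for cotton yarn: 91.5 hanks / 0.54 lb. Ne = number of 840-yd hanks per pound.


Formula: Ne = hanks / mass_lb
Substituting: Ne = 91.5 / 0.54
Ne = 169.4

169.4 Ne


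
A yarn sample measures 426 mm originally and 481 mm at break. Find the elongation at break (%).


Formula: Elongation (%) = ((L_break - L0) / L0) * 100
Step 1: Extension = 481 - 426 = 55 mm
Step 2: Elongation = (55 / 426) * 100
Step 3: Elongation = 0.129108 * 100 = 12.9108% ≈ 12.9%

12.9%


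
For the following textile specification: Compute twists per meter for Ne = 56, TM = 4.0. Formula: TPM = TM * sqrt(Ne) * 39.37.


Formula: TPM = TM * sqrt(Ne) * 39.37
Step 1: sqrt(Ne) = sqrt(56) = 7.4833
Step 2: TM * sqrt(Ne) = 4.0 * 7.4833 = 29.9332
Step 3: TPM = 29.9332 * 39.37 = 1178 twists/m

1178 twists/m


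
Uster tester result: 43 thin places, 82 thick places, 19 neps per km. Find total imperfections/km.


Formula: Total = thin places + thick places + neps
Total = 43 + 82 + 19
Total = 144 imperfections/km

144 imperfections/km


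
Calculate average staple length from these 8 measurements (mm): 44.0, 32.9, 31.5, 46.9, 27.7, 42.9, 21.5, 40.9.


Formula: Mean = sum of lengths / count
Sum = 44.0 + 32.9 + 31.5 + 46.9 + 27.7 + 42.9 + 21.5 + 40.9
Sum = 288.3 mm
Mean = 288.3 / 8 = 36.04 mm

36.04 mm


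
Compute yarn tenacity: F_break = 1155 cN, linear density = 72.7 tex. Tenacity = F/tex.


Formula: Tenacity = Breaking force / Linear density
Tenacity = 1155 cN / 72.7 tex
Tenacity = 15.89 cN/tex

15.89 cN/tex


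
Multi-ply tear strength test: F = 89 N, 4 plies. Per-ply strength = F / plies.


Formula: Per-ply strength = Total force / Number of plies
Per-ply = 89 N / 4
Per-ply = 22.25 N

22.25 N


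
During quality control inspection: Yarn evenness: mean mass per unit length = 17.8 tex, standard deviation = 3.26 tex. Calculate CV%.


Formula: CV% = (standard deviation / mean) * 100
Step 1: Ratio = 3.26 / 17.8 = 0.183146
Step 2: CV% = 0.183146 * 100 = 18.3146% ≈ 18.3%

18.3%


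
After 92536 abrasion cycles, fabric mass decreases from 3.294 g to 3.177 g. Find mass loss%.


Formula: Mass loss% = ((m_before - m_after) / m_before) * 100
Step 1: Mass loss = 3.294 - 3.177 = 0.117 g
Step 2: Ratio = 0.117 / 3.294 = 0.0355191
Step 3: Mass loss% = 0.0355191 * 100 = 3.55191% ≈ 3.55%

3.55%


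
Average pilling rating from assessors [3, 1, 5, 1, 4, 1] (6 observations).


Formula: Mean = sum / count
Sum = 3 + 1 + 5 + 1 + 4 + 1 = 15
Mean = 15 / 6 = 2.5

2.5


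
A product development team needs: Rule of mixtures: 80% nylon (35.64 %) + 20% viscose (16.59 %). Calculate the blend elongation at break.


Formula: Blend property = (fraction_A * property_A) + (fraction_B * property_B)
Step 1: Contribution A = 80/100 * 35.64 % = 28.512 %
Step 2: Contribution B = 20/100 * 16.59 % = 3.318 %
Step 3: Blend elongation at break = 28.512 + 3.318 = 31.83 %

31.83 %


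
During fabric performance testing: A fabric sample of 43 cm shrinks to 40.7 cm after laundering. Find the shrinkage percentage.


Formula: Shrinkage% = ((L_before - L_after) / L_before) * 100
Step 1: Shrinkage = 43 - 40.7 = 2.3 cm
Step 2: Shrinkage% = (2.3 / 43) * 100
Step 3: Shrinkage% = 0.053488 * 100 = 5.3488% ≈ 5.3%

5.3%


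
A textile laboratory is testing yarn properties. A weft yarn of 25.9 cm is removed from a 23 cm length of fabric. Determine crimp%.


Formula: Crimp% = ((L_yarn - L_fabric) / L_fabric) * 100
Step 1: Extension = 25.9 - 23 = 2.9 cm
Step 2: Crimp% = (2.9 / 23) * 100
Step 3: Crimp% = 0.126087 * 100 = 12.6087% ≈ 12.6%

12.6%


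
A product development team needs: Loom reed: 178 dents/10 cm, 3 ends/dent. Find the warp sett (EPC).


Formula: EPC = (dents per 10 cm * ends per dent) / 10
Step 1: Total ends per 10 cm = 178 * 3 = 534
Step 2: EPC = 534 / 10 = 53.4 ends/cm

53.4 ends/cm


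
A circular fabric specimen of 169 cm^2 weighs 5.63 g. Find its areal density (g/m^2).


Formula: GSM = mass_g / area_m2
Step 1: Convert area: 169 cm^2 = 169 / 10000 = 0.0169 m^2
Step 2: GSM = 5.63 g / 0.0169 m^2 = 333.1 g/m^2

333.1 g/m^2


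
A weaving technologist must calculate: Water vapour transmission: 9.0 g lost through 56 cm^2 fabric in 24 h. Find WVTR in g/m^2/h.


Formula: WVTR = mass_loss / (area * time)
Step 1: Convert area: 56 cm^2 = 0.0056 m^2
Step 2: WVTR = 9.0 g / (0.0056 m^2 * 24 h)
Step 3: WVTR = 9.0 / 0.1344 = 67.0 g/m^2/h

67.0 g/m^2/h


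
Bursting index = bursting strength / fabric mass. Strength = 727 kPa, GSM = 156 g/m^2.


Formula: Bursting Index = Bursting Strength / Fabric GSM
BI = 727 kPa / 156 g/m^2
BI = 4.660 kPa/(g/m^2)

4.660 kPa/(g/m^2)


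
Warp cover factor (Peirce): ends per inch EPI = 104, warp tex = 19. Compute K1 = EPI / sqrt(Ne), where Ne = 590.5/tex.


Formula: K1 = EPI / sqrt(Ne), with Ne = 590.5 / tex_warp
Step 1: Ne = 590.5 / 19 = 31.079
Step 2: sqrt(Ne) = sqrt(31.079) = 5.5749
Step 3: K1 = 104 / 5.5749 = 18.7

18.7


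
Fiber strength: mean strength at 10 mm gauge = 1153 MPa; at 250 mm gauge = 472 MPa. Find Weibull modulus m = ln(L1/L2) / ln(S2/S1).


Formula: m = ln(L1/L2) / ln(S2/S1)
Step 1: ln(L1/L2) = ln(10/250) = -3.21888
Step 2: S2/S1 = 472/1153 = 0.40937
Step 3: ln(S2/S1) = ln(0.40937) = -0.89314
Step 4: m = -3.21888 / -0.89314 = 3.60

3.60 (Weibull m)


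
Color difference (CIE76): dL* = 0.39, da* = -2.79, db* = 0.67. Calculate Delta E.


Formula: Delta E = sqrt(dL*^2 + da*^2 + db*^2)
Step 1: dL*^2 = 0.39^2 = 0.1521
Step 2: da*^2 = (-2.79)^2 = 7.7841
Step 3: db*^2 = 0.67^2 = 0.4489
Step 4: Sum = 0.1521 + 7.7841 + 0.4489 = 8.3851
Step 5: Delta E = sqrt(8.3851) = 2.9

2.9 Delta E


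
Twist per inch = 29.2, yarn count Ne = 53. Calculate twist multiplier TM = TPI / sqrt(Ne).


Formula: TM = TPI / sqrt(Ne)
Step 1: sqrt(Ne) = sqrt(53) = 7.2801
Step 2: TM = 29.2 / 7.2801 = 4.01

4.01 TM


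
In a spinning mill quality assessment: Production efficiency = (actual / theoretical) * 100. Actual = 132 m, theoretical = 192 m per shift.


Formula: Efficiency% = (Actual output / Theoretical output) * 100
Efficiency% = (132 / 192) * 100
Efficiency% = 0.6875 * 100 = 68.75% ≈ 68.8%

68.8%


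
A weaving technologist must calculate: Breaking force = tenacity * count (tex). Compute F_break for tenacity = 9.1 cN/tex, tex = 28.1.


Formula: Breaking force = Tenacity * Linear density
F = 9.1 cN/tex * 28.1 tex
F = 255.71 cN

255.71 cN


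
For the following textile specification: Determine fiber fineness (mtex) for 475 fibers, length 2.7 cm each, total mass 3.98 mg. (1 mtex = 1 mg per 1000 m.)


Formula: fineness (mtex) = mass (mg) / total length (km) = (mass_mg / total_length_m) * 1000
Step 1: Convert fiber length: 2.7 cm = 0.027 m
Step 2: Total fiber length = 475 * 0.027 = 12.825 m
Step 3: Linear density = 3.98 mg / 12.825 m = 0.3103 mg/m
Step 4: fineness = 0.3103 * 1000 = 310.3 mtex

310.3 mtex


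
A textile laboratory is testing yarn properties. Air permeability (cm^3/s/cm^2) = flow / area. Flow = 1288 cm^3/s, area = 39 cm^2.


Formula: Air Permeability = Airflow / Test Area
AP = 1288 cm^3/s / 39 cm^2
AP = 33.0 cm^3/s/cm^2

33.0 cm^3/s/cm^2


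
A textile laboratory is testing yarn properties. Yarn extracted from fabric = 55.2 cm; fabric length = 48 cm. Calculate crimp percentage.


Formula: Crimp% = ((L_yarn - L_fabric) / L_fabric) * 100
Step 1: Extension = 55.2 - 48 = 7.2 cm
Step 2: Crimp% = (7.2 / 48) * 100
Step 3: Crimp% = 0.15 * 100 = 15.0%

15.0%


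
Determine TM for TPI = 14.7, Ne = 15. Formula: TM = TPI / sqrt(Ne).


Formula: TM = TPI / sqrt(Ne)
Step 1: sqrt(Ne) = sqrt(15) = 3.873
Step 2: TM = 14.7 / 3.873 = 3.80

3.80 TM


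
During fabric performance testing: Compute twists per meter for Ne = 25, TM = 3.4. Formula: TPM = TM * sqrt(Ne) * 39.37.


Formula: TPM = TM * sqrt(Ne) * 39.37
Step 1: sqrt(Ne) = sqrt(25) = 5
Step 2: TM * sqrt(Ne) = 3.4 * 5 = 17
Step 3: TPM = 17 * 39.37 = 669 twists/m

669 twists/m


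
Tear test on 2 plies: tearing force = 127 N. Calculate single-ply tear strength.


Formula: Per-ply strength = Total force / Number of plies
Per-ply = 127 N / 2
Per-ply = 63.5 N

63.5 N


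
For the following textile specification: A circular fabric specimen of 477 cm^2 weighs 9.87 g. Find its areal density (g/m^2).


Formula: GSM = mass_g / area_m2
Step 1: Convert area: 477 cm^2 = 477 / 10000 = 0.0477 m^2
Step 2: GSM = 9.87 g / 0.0477 m^2 = 206.9 g/m^2

206.9 g/m^2


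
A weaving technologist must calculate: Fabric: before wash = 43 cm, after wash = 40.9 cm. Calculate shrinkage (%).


Formula: Shrinkage% = ((L_before - L_after) / L_before) * 100
Step 1: Shrinkage = 43 - 40.9 = 2.1 cm
Step 2: Shrinkage% = (2.1 / 43) * 100
Step 3: Shrinkage% = 0.048837 * 100 = 4.8837% ≈ 4.9%

4.9%


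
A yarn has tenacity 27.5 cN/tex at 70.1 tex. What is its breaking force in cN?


Formula: Breaking force = Tenacity * Linear density
F = 27.5 cN/tex * 70.1 tex
F = 1927.75 cN

1927.75 cN


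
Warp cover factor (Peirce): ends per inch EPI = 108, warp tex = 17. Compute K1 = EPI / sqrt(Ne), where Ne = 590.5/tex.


Formula: K1 = EPI / sqrt(Ne), with Ne = 590.5 / tex_warp
Step 1: Ne = 590.5 / 17 = 34.735
Step 2: sqrt(Ne) = sqrt(34.735) = 5.8936
Step 3: K1 = 108 / 5.8936 = 18.3

18.3


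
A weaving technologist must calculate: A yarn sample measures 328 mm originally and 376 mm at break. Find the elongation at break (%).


Formula: Elongation (%) = ((L_break - L0) / L0) * 100
Step 1: Extension = 376 - 328 = 48 mm
Step 2: Elongation = (48 / 328) * 100
Step 3: Elongation = 0.146341 * 100 = 14.6341% ≈ 14.6%

14.6%


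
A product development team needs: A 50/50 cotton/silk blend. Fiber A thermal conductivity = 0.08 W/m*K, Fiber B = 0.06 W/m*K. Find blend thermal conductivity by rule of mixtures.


Formula: Blend property = (fraction_A * property_A) + (fraction_B * property_B)
Step 1: Contribution A = 50/100 * 0.08 W/m*K = 0.04 W/m*K
Step 2: Contribution B = 50/100 * 0.06 W/m*K = 0.03 W/m*K
Step 3: Blend thermal conductivity = 0.04 + 0.03 = 0.07 W/m*K

0.07 W/m*K


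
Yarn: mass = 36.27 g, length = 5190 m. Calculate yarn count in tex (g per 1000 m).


Formula: Tex = (mass_g / length_m) * 1000
Substituting: Tex = (36.27 / 5190) * 1000
Intermediate: 36.27 / 5190 = 0.00698844 g/m
Tex = 0.00698844 * 1000 = 6.99 tex

6.99 tex


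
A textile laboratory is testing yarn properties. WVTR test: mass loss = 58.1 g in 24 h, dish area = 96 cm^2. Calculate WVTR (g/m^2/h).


Formula: WVTR = mass_loss / (area * time)
Step 1: Convert area: 96 cm^2 = 0.0096 m^2
Step 2: WVTR = 58.1 g / (0.0096 m^2 * 24 h)
Step 3: WVTR = 58.1 / 0.2304 = 252.2 g/m^2/h

252.2 g/m^2/h


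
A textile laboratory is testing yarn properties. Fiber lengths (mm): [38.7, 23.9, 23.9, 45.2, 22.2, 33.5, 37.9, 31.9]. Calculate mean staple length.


Formula: Mean = sum of lengths / count
Sum = 38.7 + 23.9 + 23.9 + 45.2 + 22.2 + 33.5 + 37.9 + 31.9
Sum = 257.2 mm
Mean = 257.2 / 8 = 32.15 mm

32.15 mm


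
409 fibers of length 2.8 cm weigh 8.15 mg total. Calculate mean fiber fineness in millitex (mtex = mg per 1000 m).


Formula: fineness (mtex) = mass (mg) / total length (km) = (mass_mg / total_length_m) * 1000
Step 1: Convert fiber length: 2.8 cm = 0.028 m
Step 2: Total fiber length = 409 * 0.028 = 11.452 m
Step 3: Linear density = 8.15 mg / 11.452 m = 0.7117 mg/m
Step 4: fineness = 0.7117 * 1000 = 711.7 mtex

711.7 mtex


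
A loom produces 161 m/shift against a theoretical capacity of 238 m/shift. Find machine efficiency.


Formula: Efficiency% = (Actual output / Theoretical output) * 100
Efficiency% = (161 / 238) * 100
Efficiency% = 0.676471 * 100 = 67.6471% ≈ 67.6%

67.6%


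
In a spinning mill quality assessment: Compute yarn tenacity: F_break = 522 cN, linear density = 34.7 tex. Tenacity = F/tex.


Formula: Tenacity = Breaking force / Linear density
Tenacity = 522 cN / 34.7 tex
Tenacity = 15.04 cN/tex

15.04 cN/tex


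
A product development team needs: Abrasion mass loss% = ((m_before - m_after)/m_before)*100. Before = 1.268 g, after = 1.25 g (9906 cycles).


Formula: Mass loss% = ((m_before - m_after) / m_before) * 100
Step 1: Mass loss = 1.268 - 1.25 = 0.018 g
Step 2: Ratio = 0.018 / 1.268 = 0.0141956
Step 3: Mass loss% = 0.0141956 * 100 = 1.41956% ≈ 1.42%

1.42%


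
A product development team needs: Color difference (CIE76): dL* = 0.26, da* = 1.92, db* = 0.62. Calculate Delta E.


Formula: Delta E = sqrt(dL*^2 + da*^2 + db*^2)
Step 1: dL*^2 = 0.26^2 = 0.0676
Step 2: da*^2 = 1.92^2 = 3.6864
Step 3: db*^2 = 0.62^2 = 0.3844
Step 4: Sum = 0.0676 + 3.6864 + 0.3844 = 4.1384
Step 5: Delta E = sqrt(4.1384) = 2.03

2.03 Delta E


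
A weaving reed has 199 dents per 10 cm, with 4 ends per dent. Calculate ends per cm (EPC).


Formula: EPC = (dents per 10 cm * ends per dent) / 10
Step 1: Total ends per 10 cm = 199 * 4 = 796
Step 2: EPC = 796 / 10 = 79.6 ends/cm

79.6 ends/cm


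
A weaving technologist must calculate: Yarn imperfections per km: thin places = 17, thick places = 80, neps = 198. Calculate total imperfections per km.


Formula: Total = thin places + thick places + neps
Total = 17 + 80 + 198
Total = 295 imperfections/km

295 imperfections/km


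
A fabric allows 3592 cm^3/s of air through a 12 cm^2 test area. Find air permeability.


Formula: Air Permeability = Airflow / Test Area
AP = 3592 cm^3/s / 12 cm^2
AP = 299.3 cm^3/s/cm^2

299.3 cm^3/s/cm^2


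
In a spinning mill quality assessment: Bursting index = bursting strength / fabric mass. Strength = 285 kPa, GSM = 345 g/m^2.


Formula: Bursting Index = Bursting Strength / Fabric GSM
BI = 285 kPa / 345 g/m^2
BI = 0.826 kPa/(g/m^2)

0.826 kPa/(g/m^2)


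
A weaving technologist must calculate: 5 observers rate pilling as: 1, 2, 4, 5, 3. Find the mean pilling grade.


Formula: Mean = sum / count
Sum = 1 + 2 + 4 + 5 + 3 = 15
Mean = 15 / 5 = 3.0

3.0


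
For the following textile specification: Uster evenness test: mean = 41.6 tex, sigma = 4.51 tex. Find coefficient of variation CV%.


Formula: CV% = (standard deviation / mean) * 100
Step 1: Ratio = 4.51 / 41.6 = 0.108413
Step 2: CV% = 0.108413 * 100 = 10.8413% ≈ 10.8%

10.8%


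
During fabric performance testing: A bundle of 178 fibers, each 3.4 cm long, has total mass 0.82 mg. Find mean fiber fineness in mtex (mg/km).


Formula: fineness (mtex) = mass (mg) / total length (km) = (mass_mg / total_length_m) * 1000
Step 1: Convert fiber length: 3.4 cm = 0.034 m
Step 2: Total fiber length = 178 * 0.034 = 6.052 m
Step 3: Linear density = 0.82 mg / 6.052 m = 0.1355 mg/m
Step 4: fineness = 0.1355 * 1000 = 135.5 mtex

135.5 mtex


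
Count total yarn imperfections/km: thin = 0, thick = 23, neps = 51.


Formula: Total = thin places + thick places + neps
Total = 0 + 23 + 51
Total = 74 imperfections/km

74 imperfections/km


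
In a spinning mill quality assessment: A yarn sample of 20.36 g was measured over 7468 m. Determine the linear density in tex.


Formula: Tex = (mass_g / length_m) * 1000
Substituting: Tex = (20.36 / 7468) * 1000
Intermediate: 20.36 / 7468 = 0.0027263 g/m
Tex = 0.0027263 * 1000 = 2.73 tex

2.73 tex


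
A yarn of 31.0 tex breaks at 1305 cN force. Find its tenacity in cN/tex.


Formula: Tenacity = Breaking force / Linear density
Tenacity = 1305 cN / 31.0 tex
Tenacity = 42.10 cN/tex

42.10 cN/tex


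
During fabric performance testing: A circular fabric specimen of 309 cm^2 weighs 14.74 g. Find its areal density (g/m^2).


Formula: GSM = mass_g / area_m2
Step 1: Convert area: 309 cm^2 = 309 / 10000 = 0.0309 m^2
Step 2: GSM = 14.74 g / 0.0309 m^2 = 477.0 g/m^2

477.0 g/m^2


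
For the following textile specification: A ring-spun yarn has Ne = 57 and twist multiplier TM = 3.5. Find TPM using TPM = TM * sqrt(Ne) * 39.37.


Formula: TPM = TM * sqrt(Ne) * 39.37
Step 1: sqrt(Ne) = sqrt(57) = 7.5498
Step 2: TM * sqrt(Ne) = 3.5 * 7.5498 = 26.4243
Step 3: TPM = 26.4243 * 39.37 = 1040 twists/m

1040 twists/m


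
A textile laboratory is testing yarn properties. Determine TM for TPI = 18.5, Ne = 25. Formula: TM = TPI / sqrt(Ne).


Formula: TM = TPI / sqrt(Ne)
Step 1: sqrt(Ne) = sqrt(25) = 5
Step 2: TM = 18.5 / 5 = 3.70

3.70 TM


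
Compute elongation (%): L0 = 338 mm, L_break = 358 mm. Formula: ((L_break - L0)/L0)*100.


Formula: Elongation (%) = ((L_break - L0) / L0) * 100
Step 1: Extension = 358 - 338 = 20 mm
Step 2: Elongation = (20 / 338) * 100
Step 3: Elongation = 0.059172 * 100 = 5.9172% ≈ 5.9%

5.9%


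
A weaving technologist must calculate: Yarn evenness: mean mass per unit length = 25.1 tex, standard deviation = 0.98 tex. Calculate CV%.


Formula: CV% = (standard deviation / mean) * 100
Step 1: Ratio = 0.98 / 25.1 = 0.039044
Step 2: CV% = 0.039044 * 100 = 3.9044% ≈ 3.9%

3.9%


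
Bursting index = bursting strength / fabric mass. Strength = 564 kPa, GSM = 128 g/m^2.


Formula: Bursting Index = Bursting Strength / Fabric GSM
BI = 564 kPa / 128 g/m^2
BI = 4.406 kPa/(g/m^2)

4.406 kPa/(g/m^2)


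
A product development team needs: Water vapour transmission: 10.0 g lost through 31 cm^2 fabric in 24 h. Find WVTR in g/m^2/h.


Formula: WVTR = mass_loss / (area * time)
Step 1: Convert area: 31 cm^2 = 0.0031 m^2
Step 2: WVTR = 10.0 g / (0.0031 m^2 * 24 h)
Step 3: WVTR = 10.0 / 0.0744 = 134.4 g/m^2/h

134.4 g/m^2/h


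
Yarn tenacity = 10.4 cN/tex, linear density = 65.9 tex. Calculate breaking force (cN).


Formula: Breaking force = Tenacity * Linear density
F = 10.4 cN/tex * 65.9 tex
F = 685.36 cN

685.36 cN


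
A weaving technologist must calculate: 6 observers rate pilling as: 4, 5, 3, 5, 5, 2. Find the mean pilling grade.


Formula: Mean = sum / count
Sum = 4 + 5 + 3 + 5 + 5 + 2 = 24
Mean = 24 / 6 = 4.0

4.0


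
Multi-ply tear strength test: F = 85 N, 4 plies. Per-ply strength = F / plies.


Formula: Per-ply strength = Total force / Number of plies
Per-ply = 85 N / 4
Per-ply = 21.25 N

21.25 N


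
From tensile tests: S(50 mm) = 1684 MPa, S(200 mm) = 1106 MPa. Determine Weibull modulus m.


Formula: m = ln(L1/L2) / ln(S2/S1)
Step 1: ln(L1/L2) = ln(50/200) = -1.38629
Step 2: S2/S1 = 1106/1684 = 0.65677
Step 3: ln(S2/S1) = ln(0.65677) = -0.42042
Step 4: m = -1.38629 / -0.42042 = 3.30

3.30 (Weibull m)


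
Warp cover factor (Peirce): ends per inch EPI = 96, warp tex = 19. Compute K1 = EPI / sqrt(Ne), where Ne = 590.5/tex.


Formula: K1 = EPI / sqrt(Ne), with Ne = 590.5 / tex_warp
Step 1: Ne = 590.5 / 19 = 31.079
Step 2: sqrt(Ne) = sqrt(31.079) = 5.5749
Step 3: K1 = 96 / 5.5749 = 17.2

17.2


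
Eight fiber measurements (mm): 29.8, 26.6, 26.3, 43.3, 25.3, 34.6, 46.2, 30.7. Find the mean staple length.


Formula: Mean = sum of lengths / count
Sum = 29.8 + 26.6 + 26.3 + 43.3 + 25.3 + 34.6 + 46.2 + 30.7
Sum = 262.8 mm
Mean = 262.8 / 8 = 32.85 mm

32.85 mm


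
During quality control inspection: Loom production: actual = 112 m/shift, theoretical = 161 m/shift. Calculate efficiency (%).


Formula: Efficiency% = (Actual output / Theoretical output) * 100
Efficiency% = (112 / 161) * 100
Efficiency% = 0.695652 * 100 = 69.5652% ≈ 69.6%

69.6%


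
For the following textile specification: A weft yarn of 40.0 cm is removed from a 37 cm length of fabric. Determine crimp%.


Formula: Crimp% = ((L_yarn - L_fabric) / L_fabric) * 100
Step 1: Extension = 40.0 - 37 = 3.0 cm
Step 2: Crimp% = (3.0 / 37) * 100
Step 3: Crimp% = 0.081081 * 100 = 8.1081% ≈ 8.1%

8.1%


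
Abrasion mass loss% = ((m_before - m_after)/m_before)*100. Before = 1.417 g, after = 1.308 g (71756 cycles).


Formula: Mass loss% = ((m_before - m_after) / m_before) * 100
Step 1: Mass loss = 1.417 - 1.308 = 0.109 g
Step 2: Ratio = 0.109 / 1.417 = 0.0769231
Step 3: Mass loss% = 0.0769231 * 100 = 7.69231% ≈ 7.69%

7.69%


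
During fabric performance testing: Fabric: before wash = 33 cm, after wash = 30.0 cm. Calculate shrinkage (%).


Formula: Shrinkage% = ((L_before - L_after) / L_before) * 100
Step 1: Shrinkage = 33 - 30.0 = 3.0 cm
Step 2: Shrinkage% = (3.0 / 33) * 100
Step 3: Shrinkage% = 0.090909 * 100 = 9.0909% ≈ 9.1%

9.1%


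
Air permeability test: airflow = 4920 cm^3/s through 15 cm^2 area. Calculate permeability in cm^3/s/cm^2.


Formula: Air Permeability = Airflow / Test Area
AP = 4920 cm^3/s / 15 cm^2
AP = 328.0 cm^3/s/cm^2

328.0 cm^3/s/cm^2


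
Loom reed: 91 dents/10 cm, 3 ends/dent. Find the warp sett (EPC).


Formula: EPC = (dents per 10 cm * ends per dent) / 10
Step 1: Total ends per 10 cm = 91 * 3 = 273
Step 2: EPC = 273 / 10 = 27.3 ends/cm

27.3 ends/cm


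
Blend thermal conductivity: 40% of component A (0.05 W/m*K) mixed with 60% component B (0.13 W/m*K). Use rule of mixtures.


Formula: Blend property = (fraction_A * property_A) + (fraction_B * property_B)
Step 1: Contribution A = 40/100 * 0.05 W/m*K = 0.02 W/m*K
Step 2: Contribution B = 60/100 * 0.13 W/m*K = 0.078 W/m*K
Step 3: Blend thermal conductivity = 0.02 + 0.078 = 0.098 W/m*K

0.098 W/m*K


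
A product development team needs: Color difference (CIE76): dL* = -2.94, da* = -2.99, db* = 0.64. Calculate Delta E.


Formula: Delta E = sqrt(dL*^2 + da*^2 + db*^2)
Step 1: dL*^2 = (-2.94)^2 = 8.6436
Step 2: da*^2 = (-2.99)^2 = 8.9401
Step 3: db*^2 = 0.64^2 = 0.4096
Step 4: Sum = 8.6436 + 8.9401 + 0.4096 = 17.9933
Step 5: Delta E = sqrt(17.9933) = 4.24

4.24 Delta E


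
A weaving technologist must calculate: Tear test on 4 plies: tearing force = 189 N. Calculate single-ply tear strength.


Formula: Per-ply strength = Total force / Number of plies
Per-ply = 189 N / 4
Per-ply = 47.25 N

47.25 N


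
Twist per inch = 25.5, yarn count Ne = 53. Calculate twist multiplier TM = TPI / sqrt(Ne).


Formula: TM = TPI / sqrt(Ne)
Step 1: sqrt(Ne) = sqrt(53) = 7.2801
Step 2: TM = 25.5 / 7.2801 = 3.50

3.50 TM


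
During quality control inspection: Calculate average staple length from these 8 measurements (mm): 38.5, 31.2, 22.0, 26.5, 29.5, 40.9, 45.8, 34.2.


Formula: Mean = sum of lengths / count
Sum = 38.5 + 31.2 + 22.0 + 26.5 + 29.5 + 40.9 + 45.8 + 34.2
Sum = 268.6 mm
Mean = 268.6 / 8 = 33.58 mm

33.58 mm


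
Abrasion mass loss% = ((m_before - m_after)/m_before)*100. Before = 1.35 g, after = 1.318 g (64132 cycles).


Formula: Mass loss% = ((m_before - m_after) / m_before) * 100
Step 1: Mass loss = 1.35 - 1.318 = 0.032 g
Step 2: Ratio = 0.032 / 1.35 = 0.0237037
Step 3: Mass loss% = 0.0237037 * 100 = 2.37037% ≈ 2.37%

2.37%


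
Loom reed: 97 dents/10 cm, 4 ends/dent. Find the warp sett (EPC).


Formula: EPC = (dents per 10 cm * ends per dent) / 10
Step 1: Total ends per 10 cm = 97 * 4 = 388
Step 2: EPC = 388 / 10 = 38.8 ends/cm

38.8 ends/cm


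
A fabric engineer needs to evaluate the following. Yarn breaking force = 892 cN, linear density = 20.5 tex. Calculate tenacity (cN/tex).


Formula: Tenacity = Breaking force / Linear density
Tenacity = 892 cN / 20.5 tex
Tenacity = 43.51 cN/tex

43.51 cN/tex


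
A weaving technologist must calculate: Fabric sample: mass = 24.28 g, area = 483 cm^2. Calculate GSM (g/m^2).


Formula: GSM = mass_g / area_m2
Step 1: Convert area: 483 cm^2 = 483 / 10000 = 0.0483 m^2
Step 2: GSM = 24.28 g / 0.0483 m^2 = 502.7 g/m^2

502.7 g/m^2


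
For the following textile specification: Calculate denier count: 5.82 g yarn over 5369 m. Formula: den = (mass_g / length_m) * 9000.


Formula: den = (mass_g / length_m) * 9000
Substituting: den = (5.82 / 5369) * 9000
Intermediate: 5.82 / 5369 = 0.001084 g/m
den = 0.001084 * 9000 = 9.8 denier

9.8 denier


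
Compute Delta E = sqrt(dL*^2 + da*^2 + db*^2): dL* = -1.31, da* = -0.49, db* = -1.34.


Formula: Delta E = sqrt(dL*^2 + da*^2 + db*^2)
Step 1: dL*^2 = (-1.31)^2 = 1.7161
Step 2: da*^2 = (-0.49)^2 = 0.2401
Step 3: db*^2 = (-1.34)^2 = 1.7956
Step 4: Sum = 1.7161 + 0.2401 + 1.7956 = 3.7518
Step 5: Delta E = sqrt(3.7518) = 1.94

1.94 Delta E


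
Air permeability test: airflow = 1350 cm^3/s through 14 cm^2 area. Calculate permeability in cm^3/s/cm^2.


Formula: Air Permeability = Airflow / Test Area
AP = 1350 cm^3/s / 14 cm^2
AP = 96.4 cm^3/s/cm^2

96.4 cm^3/s/cm^2


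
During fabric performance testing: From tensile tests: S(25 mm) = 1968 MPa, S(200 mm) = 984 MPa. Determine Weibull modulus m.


Formula: m = ln(L1/L2) / ln(S2/S1)
Step 1: ln(L1/L2) = ln(25/200) = -2.07944
Step 2: S2/S1 = 984/1968 = 0.5
Step 3: ln(S2/S1) = ln(0.5) = -0.69315
Step 4: m = -2.07944 / -0.69315 = 3.00

3.00 (Weibull m)


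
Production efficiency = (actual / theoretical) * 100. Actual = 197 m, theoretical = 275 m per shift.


Formula: Efficiency% = (Actual output / Theoretical output) * 100
Efficiency% = (197 / 275) * 100
Efficiency% = 0.716364 * 100 = 71.6364% ≈ 71.6%

71.6%


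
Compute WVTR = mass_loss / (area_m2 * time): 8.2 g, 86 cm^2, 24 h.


Formula: WVTR = mass_loss / (area * time)
Step 1: Convert area: 86 cm^2 = 0.0086 m^2
Step 2: WVTR = 8.2 g / (0.0086 m^2 * 24 h)
Step 3: WVTR = 8.2 / 0.2064 = 39.7 g/m^2/h

39.7 g/m^2/h


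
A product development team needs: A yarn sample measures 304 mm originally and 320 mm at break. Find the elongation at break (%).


Formula: Elongation (%) = ((L_break - L0) / L0) * 100
Step 1: Extension = 320 - 304 = 16 mm
Step 2: Elongation = (16 / 304) * 100
Step 3: Elongation = 0.052632 * 100 = 5.2632% ≈ 5.3%

5.3%


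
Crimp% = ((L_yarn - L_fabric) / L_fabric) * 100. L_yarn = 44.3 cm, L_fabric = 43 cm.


Formula: Crimp% = ((L_yarn - L_fabric) / L_fabric) * 100
Step 1: Extension = 44.3 - 43 = 1.3 cm
Step 2: Crimp% = (1.3 / 43) * 100
Step 3: Crimp% = 0.030233 * 100 = 3.0233% ≈ 3.0%

3.0%


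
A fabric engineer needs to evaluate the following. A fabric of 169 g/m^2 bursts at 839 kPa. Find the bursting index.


Formula: Bursting Index = Bursting Strength / Fabric GSM
BI = 839 kPa / 169 g/m^2
BI = 4.964 kPa/(g/m^2)

4.964 kPa/(g/m^2)


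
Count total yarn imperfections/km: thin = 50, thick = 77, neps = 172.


Formula: Total = thin places + thick places + neps
Total = 50 + 77 + 172
Total = 299 imperfections/km

299 imperfections/km


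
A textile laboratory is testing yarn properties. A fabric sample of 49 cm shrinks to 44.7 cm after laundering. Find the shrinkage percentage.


Formula: Shrinkage% = ((L_before - L_after) / L_before) * 100
Step 1: Shrinkage = 49 - 44.7 = 4.3 cm
Step 2: Shrinkage% = (4.3 / 49) * 100
Step 3: Shrinkage% = 0.087755 * 100 = 8.7755% ≈ 8.8%

8.8%


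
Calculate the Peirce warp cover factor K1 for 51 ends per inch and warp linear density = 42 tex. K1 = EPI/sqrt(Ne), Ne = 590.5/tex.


Formula: K1 = EPI / sqrt(Ne), with Ne = 590.5 / tex_warp
Step 1: Ne = 590.5 / 42 = 14.06
Step 2: sqrt(Ne) = sqrt(14.06) = 3.7497
Step 3: K1 = 51 / 3.7497 = 13.6

13.6


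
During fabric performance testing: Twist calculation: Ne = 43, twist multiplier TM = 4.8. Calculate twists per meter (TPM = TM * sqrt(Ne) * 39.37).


Formula: TPM = TM * sqrt(Ne) * 39.37
Step 1: sqrt(Ne) = sqrt(43) = 6.5574
Step 2: TM * sqrt(Ne) = 4.8 * 6.5574 = 31.4755
Step 3: TPM = 31.4755 * 39.37 = 1239 twists/m

1239 twists/m


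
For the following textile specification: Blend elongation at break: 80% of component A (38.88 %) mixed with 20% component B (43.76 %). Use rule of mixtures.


Formula: Blend property = (fraction_A * property_A) + (fraction_B * property_B)
Step 1: Contribution A = 80/100 * 38.88 % = 31.104 %
Step 2: Contribution B = 20/100 * 43.76 % = 8.752 %
Step 3: Blend elongation at break = 31.104 + 8.752 = 39.856 %

39.856 %


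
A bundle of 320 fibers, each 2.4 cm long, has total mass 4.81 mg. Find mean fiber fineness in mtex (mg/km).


Formula: fineness (mtex) = mass (mg) / total length (km) = (mass_mg / total_length_m) * 1000
Step 1: Convert fiber length: 2.4 cm = 0.024 m
Step 2: Total fiber length = 320 * 0.024 = 7.68 m
Step 3: Linear density = 4.81 mg / 7.68 m = 0.6263 mg/m
Step 4: fineness = 0.6263 * 1000 = 626.3 mtex

626.3 mtex


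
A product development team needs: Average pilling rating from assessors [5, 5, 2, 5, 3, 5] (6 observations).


Formula: Mean = sum / count
Sum = 5 + 5 + 2 + 5 + 3 + 5 = 25
Mean = 25 / 6 = 4.2

4.2


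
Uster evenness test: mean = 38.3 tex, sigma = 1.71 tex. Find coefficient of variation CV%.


Formula: CV% = (standard deviation / mean) * 100
Step 1: Ratio = 1.71 / 38.3 = 0.044648
Step 2: CV% = 0.044648 * 100 = 4.4648% ≈ 4.5%

4.5%


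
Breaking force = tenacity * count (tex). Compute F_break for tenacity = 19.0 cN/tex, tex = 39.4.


Formula: Breaking force = Tenacity * Linear density
F = 19.0 cN/tex * 39.4 tex
F = 748.60 cN

748.60 cN


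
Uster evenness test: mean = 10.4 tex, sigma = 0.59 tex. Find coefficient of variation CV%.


Formula: CV% = (standard deviation / mean) * 100
Step 1: Ratio = 0.59 / 10.4 = 0.056731
Step 2: CV% = 0.056731 * 100 = 5.6731% ≈ 5.7%

5.7%


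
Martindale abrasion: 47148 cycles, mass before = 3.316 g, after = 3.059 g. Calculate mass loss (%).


Formula: Mass loss% = ((m_before - m_after) / m_before) * 100
Step 1: Mass loss = 3.316 - 3.059 = 0.257 g
Step 2: Ratio = 0.257 / 3.316 = 0.077503
Step 3: Mass loss% = 0.077503 * 100 = 7.7503% ≈ 7.75%

7.75%


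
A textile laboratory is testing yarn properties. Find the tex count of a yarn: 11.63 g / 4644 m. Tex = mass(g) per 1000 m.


Formula: Tex = (mass_g / length_m) * 1000
Substituting: Tex = (11.63 / 4644) * 1000
Intermediate: 11.63 / 4644 = 0.00250431 g/m
Tex = 0.00250431 * 1000 = 2.50 tex

2.50 tex


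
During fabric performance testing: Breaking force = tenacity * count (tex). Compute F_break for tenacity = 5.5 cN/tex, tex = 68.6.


Formula: Breaking force = Tenacity * Linear density
F = 5.5 cN/tex * 68.6 tex
F = 377.30 cN

377.30 cN
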